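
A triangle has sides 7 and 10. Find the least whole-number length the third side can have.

The third side must be strictly greater than |7 − 10| = 3.
The smallest integer above 3 is 4.

4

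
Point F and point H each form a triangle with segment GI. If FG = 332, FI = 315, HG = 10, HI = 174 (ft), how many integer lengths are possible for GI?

19

From triangle FGI: 17 < GI < 647.
From triangle HGI: 164 < GI < 184.
Intersection: 164 < GI < 184, so integers 165 through 183: 19 values.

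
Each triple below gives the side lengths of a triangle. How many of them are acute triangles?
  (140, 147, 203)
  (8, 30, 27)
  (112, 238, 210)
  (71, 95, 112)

1

(140,147,203): 140²+147² = 41209 = 203² → right
(8,30,27): 8²+27² = 793 < 900 = 30² → obtuse
(112,238,210): 112²+210² = 56644 = 238² → right
(71,95,112): 71²+95² = 14066 > 12544 = 112² → acute
1 of the 4 is acute.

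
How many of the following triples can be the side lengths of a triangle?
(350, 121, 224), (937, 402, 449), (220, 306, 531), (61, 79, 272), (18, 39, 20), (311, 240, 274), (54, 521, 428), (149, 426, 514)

2

(121,224,350): 121+224 ≤ 350 → not valid
(402,449,937): 402+449 ≤ 937 → not valid
(220,306,531): 220+306 ≤ 531 → not valid
(61,79,272): 61+79 ≤ 272 → not valid
(18,20,39): 18+20 ≤ 39 → not valid
(240,274,311): 240+274 > 311 → valid
(54,428,521): 54+428 ≤ 521 → not valid
(149,426,514): 149+426 > 514 → valid
2 of the 8 triples form a triangle.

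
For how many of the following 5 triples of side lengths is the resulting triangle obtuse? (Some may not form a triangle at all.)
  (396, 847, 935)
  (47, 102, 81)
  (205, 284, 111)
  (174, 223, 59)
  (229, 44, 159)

(396,847,935): 396²+847² = 874225 = 935² → right
(47,102,81): 47²+81² = 8770 < 10404 = 102² → obtuse
(205,284,111): 111²+205² = 54346 < 80656 = 284² → obtuse
(174,223,59): 59²+174² = 33757 < 49729 = 223² → obtuse
(229,44,159): 44+159 ≤ 229, not a triangle
3 of the 5 are obtuse.

3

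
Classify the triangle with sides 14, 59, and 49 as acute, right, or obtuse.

Compare the square of the longest side to the sum of squares of the other two: 14² + 49² = 2597 < 3481 = 59².

obtuse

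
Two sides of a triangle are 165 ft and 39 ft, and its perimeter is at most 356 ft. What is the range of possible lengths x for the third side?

Triangle inequality alone gives 126 < x < 204.
The perimeter condition gives x ≤ 356 − 165 − 39 = 152.
Intersecting the two: 126 < x ≤ 152.

126 < x ≤ 152 ft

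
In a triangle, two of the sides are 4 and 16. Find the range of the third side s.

12 < s < 20

By the triangle inequality, s must be less than 4 + 16 = 20 and greater than |4 − 16| = 12.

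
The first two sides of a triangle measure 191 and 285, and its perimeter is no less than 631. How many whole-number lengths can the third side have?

Triangle inequality: 94 < x < 476. Perimeter ≥ 631 gives x ≥ 631 − 191 − 285 = 155.
So 155 ≤ x < 476; integers 155 through 475: 321 values.

321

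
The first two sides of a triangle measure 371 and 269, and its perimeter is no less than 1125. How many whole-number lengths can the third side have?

155

Triangle inequality: 102 < x < 640. Perimeter ≥ 1125 gives x ≥ 1125 − 371 − 269 = 485.
So 485 ≤ x < 640; integers 485 through 639: 155 values.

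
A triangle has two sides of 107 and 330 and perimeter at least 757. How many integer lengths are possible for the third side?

Triangle inequality: 223 < x < 437. Perimeter ≥ 757 gives x ≥ 757 − 107 − 330 = 320.
So 320 ≤ x < 437; integers 320 through 436: 117 values.

117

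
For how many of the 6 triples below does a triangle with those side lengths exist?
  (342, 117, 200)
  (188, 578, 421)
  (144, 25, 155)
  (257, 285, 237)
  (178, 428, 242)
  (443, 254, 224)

(117,200,342): 117+200 ≤ 342 → not valid
(188,421,578): 188+421 > 578 → valid
(25,144,155): 25+144 > 155 → valid
(237,257,285): 237+257 > 285 → valid
(178,242,428): 178+242 ≤ 428 → not valid
(224,254,443): 224+254 > 443 → valid
4 of the 6 triples form a triangle.

4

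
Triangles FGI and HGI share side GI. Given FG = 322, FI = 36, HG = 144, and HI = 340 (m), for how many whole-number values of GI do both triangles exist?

From triangle FGI: 286 < GI < 358.
From triangle HGI: 196 < GI < 484.
Intersection: 286 < GI < 358, so integers 287 through 357: 71 values.

71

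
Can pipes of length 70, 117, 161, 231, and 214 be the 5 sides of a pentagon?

A pentagon exists iff every side is shorter than the sum of the others — equivalently, the longest side is less than the sum of the rest.
Longest side 231 < 562 (sum of the remaining 4), so yes.

Yes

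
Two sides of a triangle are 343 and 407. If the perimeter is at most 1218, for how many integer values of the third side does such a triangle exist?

Triangle inequality: 64 < x < 750. Perimeter ≤ 1218 gives x ≤ 1218 − 343 − 407 = 468.
So 64 < x ≤ 468; integers 65 through 468: 404 values.

404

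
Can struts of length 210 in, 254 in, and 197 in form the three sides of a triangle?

The longest side is 254, and the other two sum to 407.
Since 407 > 254, the triangle inequality holds.

Yes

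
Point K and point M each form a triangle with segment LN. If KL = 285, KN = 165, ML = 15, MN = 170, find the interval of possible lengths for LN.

From triangle KLN: |285 − 165| < LN < 285 + 165, i.e. 120 < LN < 450.
From triangle MLN: 155 < LN < 185.
Both must hold, so LN lies in the intersection.

155 < LN < 185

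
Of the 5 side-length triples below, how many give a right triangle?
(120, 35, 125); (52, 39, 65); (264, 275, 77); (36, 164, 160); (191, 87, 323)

(120,35,125): 35²+120² = 15625 = 125² → right
(52,39,65): 39²+52² = 4225 = 65² → right
(264,275,77): 77²+264² = 75625 = 275² → right
(36,164,160): 36²+160² = 26896 = 164² → right
(191,87,323): 87+191 ≤ 323, not a triangle
4 of the 5 are right.

4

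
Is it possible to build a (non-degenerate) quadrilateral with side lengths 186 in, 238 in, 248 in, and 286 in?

A quadrilateral exists iff every side is shorter than the sum of the others — equivalently, the longest side is less than the sum of the rest.
Longest side 286 < 672 (sum of the remaining 3), so yes.

Yes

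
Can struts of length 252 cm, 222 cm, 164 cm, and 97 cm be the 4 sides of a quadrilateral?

A quadrilateral exists iff every side is shorter than the sum of the others — equivalently, the longest side is less than the sum of the rest.
Longest side 252 < 483 (sum of the remaining 3), so yes.

Yes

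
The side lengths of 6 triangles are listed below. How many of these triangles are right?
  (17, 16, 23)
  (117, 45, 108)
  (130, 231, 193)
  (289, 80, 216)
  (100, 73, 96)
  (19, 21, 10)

1

(17,16,23): 16²+17² = 545 > 529 = 23² → acute
(117,45,108): 45²+108² = 13689 = 117² → right
(130,231,193): 130²+193² = 54149 > 53361 = 231² → acute
(289,80,216): 80²+216² = 53056 < 83521 = 289² → obtuse
(100,73,96): 73²+96² = 14545 > 10000 = 100² → acute
(19,21,10): 10²+19² = 461 > 441 = 21² → acute
1 of the 6 is right.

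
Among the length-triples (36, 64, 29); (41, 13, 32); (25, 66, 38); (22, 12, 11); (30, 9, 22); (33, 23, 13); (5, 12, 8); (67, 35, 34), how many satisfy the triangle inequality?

(29,36,64): 29+36 > 64 → valid
(13,32,41): 13+32 > 41 → valid
(25,38,66): 25+38 ≤ 66 → not valid
(11,12,22): 11+12 > 22 → valid
(9,22,30): 9+22 > 30 → valid
(13,23,33): 13+23 > 33 → valid
(5,8,12): 5+8 > 12 → valid
(34,35,67): 34+35 > 67 → valid
7 of the 8 triples form a triangle.

7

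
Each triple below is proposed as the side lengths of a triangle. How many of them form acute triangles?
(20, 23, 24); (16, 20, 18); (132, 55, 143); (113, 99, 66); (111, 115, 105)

4

(20,23,24): 20²+23² = 929 > 576 = 24² → acute
(16,20,18): 16²+18² = 580 > 400 = 20² → acute
(132,55,143): 55²+132² = 20449 = 143² → right
(113,99,66): 66²+99² = 14157 > 12769 = 113² → acute
(111,115,105): 105²+111² = 23346 > 13225 = 115² → acute
4 of the 5 are acute.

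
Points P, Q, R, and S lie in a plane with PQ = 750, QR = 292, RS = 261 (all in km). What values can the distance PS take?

197 ≤ PS ≤ 1303 km

The maximum is all hops collinear in one direction: 750 + 292 + 261 = 1303.
The longest hop is 750; the others sum to 553. Folding the others back against it leaves at least 750 − 553 = 197.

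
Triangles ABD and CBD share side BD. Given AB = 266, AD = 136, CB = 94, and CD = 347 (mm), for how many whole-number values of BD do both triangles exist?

From triangle ABD: 130 < BD < 402.
From triangle CBD: 253 < BD < 441.
Intersection: 253 < BD < 402, so integers 254 through 401: 148 values.

148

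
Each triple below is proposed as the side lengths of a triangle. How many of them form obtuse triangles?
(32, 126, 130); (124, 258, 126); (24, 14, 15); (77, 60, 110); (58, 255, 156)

2

(32,126,130): 32²+126² = 16900 = 130² → right
(124,258,126): 124+126 ≤ 258, not a triangle
(24,14,15): 14²+15² = 421 < 576 = 24² → obtuse
(77,60,110): 60²+77² = 9529 < 12100 = 110² → obtuse
(58,255,156): 58+156 ≤ 255, not a triangle
2 of the 5 are obtuse.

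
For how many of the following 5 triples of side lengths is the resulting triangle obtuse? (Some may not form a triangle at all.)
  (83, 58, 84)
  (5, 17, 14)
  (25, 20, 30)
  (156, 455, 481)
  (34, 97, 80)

(83,58,84): 58²+83² = 10253 > 7056 = 84² → acute
(5,17,14): 5²+14² = 221 < 289 = 17² → obtuse
(25,20,30): 20²+25² = 1025 > 900 = 30² → acute
(156,455,481): 156²+455² = 231361 = 481² → right
(34,97,80): 34²+80² = 7556 < 9409 = 97² → obtuse
2 of the 5 are obtuse.

2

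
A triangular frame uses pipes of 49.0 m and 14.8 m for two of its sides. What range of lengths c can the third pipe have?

34.2 < c < 63.8

By the triangle inequality, c must be less than 49.0 + 14.8 = 63.8 and greater than |49.0 − 14.8| = 34.2.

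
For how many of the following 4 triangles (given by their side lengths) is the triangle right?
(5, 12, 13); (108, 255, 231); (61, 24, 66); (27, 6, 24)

(5,12,13): 5²+12² = 169 = 13² → right
(108,255,231): 108²+231² = 65025 = 255² → right
(61,24,66): 24²+61² = 4297 < 4356 = 66² → obtuse
(27,6,24): 6²+24² = 612 < 729 = 27² → obtuse
2 of the 4 are right.

2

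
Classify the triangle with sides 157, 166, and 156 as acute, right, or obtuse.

acute

Compare the square of the longest side to the sum of squares of the other two: 156² + 157² = 48985 > 27556 = 166².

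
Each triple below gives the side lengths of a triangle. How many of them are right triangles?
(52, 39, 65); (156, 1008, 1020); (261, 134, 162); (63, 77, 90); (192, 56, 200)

(52,39,65): 39²+52² = 4225 = 65² → right
(156,1008,1020): 156²+1008² = 1040400 = 1020² → right
(261,134,162): 134²+162² = 44200 < 68121 = 261² → obtuse
(63,77,90): 63²+77² = 9898 > 8100 = 90² → acute
(192,56,200): 56²+192² = 40000 = 200² → right
3 of the 5 are right.

3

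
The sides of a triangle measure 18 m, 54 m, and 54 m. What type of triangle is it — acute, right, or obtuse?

acute

Compare the square of the longest side to the sum of squares of the other two: 18² + 54² = 3240 > 2916 = 54².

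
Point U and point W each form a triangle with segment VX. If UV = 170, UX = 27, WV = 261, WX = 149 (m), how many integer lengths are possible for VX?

53

From triangle UVX: 143 < VX < 197.
From triangle WVX: 112 < VX < 410.
Intersection: 143 < VX < 197, so integers 144 through 196: 53 values.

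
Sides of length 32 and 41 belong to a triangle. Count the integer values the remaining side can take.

The third side lies in the open interval (9, 73).
Integers from 10 to 72 inclusive: 72 − 10 + 1 = 63.

63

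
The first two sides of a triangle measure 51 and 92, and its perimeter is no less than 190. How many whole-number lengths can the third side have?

Triangle inequality: 41 < x < 143. Perimeter ≥ 190 gives x ≥ 190 − 51 − 92 = 47.
So 47 ≤ x < 143; integers 47 through 142: 96 values.

96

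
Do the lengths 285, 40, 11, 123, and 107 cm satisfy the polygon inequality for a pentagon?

No

For a pentagon, each side must be shorter than the sum of the others.
Here the longest side is 285, but the remaining 4 sides sum to only 281.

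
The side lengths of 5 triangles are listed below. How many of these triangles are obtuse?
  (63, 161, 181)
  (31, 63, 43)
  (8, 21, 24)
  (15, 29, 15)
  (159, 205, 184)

(63,161,181): 63²+161² = 29890 < 32761 = 181² → obtuse
(31,63,43): 31²+43² = 2810 < 3969 = 63² → obtuse
(8,21,24): 8²+21² = 505 < 576 = 24² → obtuse
(15,29,15): 15²+15² = 450 < 841 = 29² → obtuse
(159,205,184): 159²+184² = 59137 > 42025 = 205² → acute
4 of the 5 are obtuse.

4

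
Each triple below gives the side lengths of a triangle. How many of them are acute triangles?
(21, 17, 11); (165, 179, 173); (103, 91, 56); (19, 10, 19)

(21,17,11): 11²+17² = 410 < 441 = 21² → obtuse
(165,179,173): 165²+173² = 57154 > 32041 = 179² → acute
(103,91,56): 56²+91² = 11417 > 10609 = 103² → acute
(19,10,19): 10²+19² = 461 > 361 = 19² → acute
3 of the 4 are acute.

3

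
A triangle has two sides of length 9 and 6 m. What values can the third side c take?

By the triangle inequality, c must be less than 9 + 6 = 15 and greater than |9 − 6| = 3.

3 < c < 15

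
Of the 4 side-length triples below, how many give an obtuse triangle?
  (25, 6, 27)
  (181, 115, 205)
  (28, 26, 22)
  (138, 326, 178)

1

(25,6,27): 6²+25² = 661 < 729 = 27² → obtuse
(181,115,205): 115²+181² = 45986 > 42025 = 205² → acute
(28,26,22): 22²+26² = 1160 > 784 = 28² → acute
(138,326,178): 138+178 ≤ 326, not a triangle
1 of the 4 is obtuse.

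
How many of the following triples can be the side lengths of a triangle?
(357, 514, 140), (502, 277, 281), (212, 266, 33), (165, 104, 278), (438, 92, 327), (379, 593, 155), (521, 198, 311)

1

(140,357,514): 140+357 ≤ 514 → not valid
(277,281,502): 277+281 > 502 → valid
(33,212,266): 33+212 ≤ 266 → not valid
(104,165,278): 104+165 ≤ 278 → not valid
(92,327,438): 92+327 ≤ 438 → not valid
(155,379,593): 155+379 ≤ 593 → not valid
(198,311,521): 198+311 ≤ 521 → not valid
1 of the 7 triples forms a triangle.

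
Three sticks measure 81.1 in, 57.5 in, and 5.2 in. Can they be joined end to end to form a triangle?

No

The longest side is 81.1, but the other two sum to only 62.7.
62.7 < 81.1, so the triangle inequality fails.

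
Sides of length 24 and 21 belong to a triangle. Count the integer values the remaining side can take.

41

The third side lies in the open interval (3, 45).
Integers from 4 to 44 inclusive: 44 − 4 + 1 = 41.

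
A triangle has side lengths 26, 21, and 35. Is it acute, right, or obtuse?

obtuse

Compare the square of the longest side to the sum of squares of the other two: 21² + 26² = 1117 < 1225 = 35².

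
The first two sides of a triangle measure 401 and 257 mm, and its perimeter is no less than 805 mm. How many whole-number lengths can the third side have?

Triangle inequality: 144 < x < 658. Perimeter ≥ 805 gives x ≥ 805 − 401 − 257 = 147.
So 147 ≤ x < 658; integers 147 through 657: 511 values.

511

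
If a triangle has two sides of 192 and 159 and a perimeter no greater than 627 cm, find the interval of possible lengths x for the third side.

Triangle inequality alone gives 33 < x < 351.
The perimeter condition gives x ≤ 627 − 192 − 159 = 276.
Intersecting the two: 33 < x ≤ 276.

33 < x ≤ 276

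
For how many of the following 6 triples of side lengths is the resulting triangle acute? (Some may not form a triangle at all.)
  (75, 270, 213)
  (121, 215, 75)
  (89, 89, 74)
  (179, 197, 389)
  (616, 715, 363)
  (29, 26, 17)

(75,270,213): 75²+213² = 50994 < 72900 = 270² → obtuse
(121,215,75): 75+121 ≤ 215, not a triangle
(89,89,74): 74²+89² = 13397 > 7921 = 89² → acute
(179,197,389): 179+197 ≤ 389, not a triangle
(616,715,363): 363²+616² = 511225 = 715² → right
(29,26,17): 17²+26² = 965 > 841 = 29² → acute
2 of the 6 are acute.

2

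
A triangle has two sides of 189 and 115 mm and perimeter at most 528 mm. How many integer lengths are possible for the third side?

150

Triangle inequality: 74 < x < 304. Perimeter ≤ 528 gives x ≤ 528 − 189 − 115 = 224.
So 74 < x ≤ 224; integers 75 through 224: 150 values.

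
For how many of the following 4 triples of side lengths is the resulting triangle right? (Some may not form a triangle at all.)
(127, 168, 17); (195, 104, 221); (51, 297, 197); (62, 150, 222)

1

(127,168,17): 17+127 ≤ 168, not a triangle
(195,104,221): 104²+195² = 48841 = 221² → right
(51,297,197): 51+197 ≤ 297, not a triangle
(62,150,222): 62+150 ≤ 222, not a triangle
1 of the 4 is right.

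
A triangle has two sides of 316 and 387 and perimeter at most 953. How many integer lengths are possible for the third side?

179

Triangle inequality: 71 < x < 703. Perimeter ≤ 953 gives x ≤ 953 − 316 − 387 = 250.
So 71 < x ≤ 250; integers 72 through 250: 179 values.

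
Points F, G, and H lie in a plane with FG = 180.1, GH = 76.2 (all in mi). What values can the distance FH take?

By the triangle inequality, |180.1 − 76.2| ≤ FH ≤ 180.1 + 76.2.

103.9 ≤ FH ≤ 256.3 mi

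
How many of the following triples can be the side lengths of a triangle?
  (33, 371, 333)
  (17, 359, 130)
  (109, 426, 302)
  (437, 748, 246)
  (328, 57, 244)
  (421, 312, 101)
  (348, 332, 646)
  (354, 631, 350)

2

(33,333,371): 33+333 ≤ 371 → not valid
(17,130,359): 17+130 ≤ 359 → not valid
(109,302,426): 109+302 ≤ 426 → not valid
(246,437,748): 246+437 ≤ 748 → not valid
(57,244,328): 57+244 ≤ 328 → not valid
(101,312,421): 101+312 ≤ 421 → not valid
(332,348,646): 332+348 > 646 → valid
(350,354,631): 350+354 > 631 → valid
2 of the 8 triples form a triangle.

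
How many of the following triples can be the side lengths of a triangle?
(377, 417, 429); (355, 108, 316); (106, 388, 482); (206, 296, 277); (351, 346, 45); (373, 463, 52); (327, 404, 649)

(377,417,429): 377+417 > 429 → valid
(108,316,355): 108+316 > 355 → valid
(106,388,482): 106+388 > 482 → valid
(206,277,296): 206+277 > 296 → valid
(45,346,351): 45+346 > 351 → valid
(52,373,463): 52+373 ≤ 463 → not valid
(327,404,649): 327+404 > 649 → valid
6 of the 7 triples form a triangle.

6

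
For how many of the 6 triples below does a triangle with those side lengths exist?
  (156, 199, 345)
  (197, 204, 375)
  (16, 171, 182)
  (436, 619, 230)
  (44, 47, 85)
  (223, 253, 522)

(156,199,345): 156+199 > 345 → valid
(197,204,375): 197+204 > 375 → valid
(16,171,182): 16+171 > 182 → valid
(230,436,619): 230+436 > 619 → valid
(44,47,85): 44+47 > 85 → valid
(223,253,522): 223+253 ≤ 522 → not valid
5 of the 6 triples form a triangle.

5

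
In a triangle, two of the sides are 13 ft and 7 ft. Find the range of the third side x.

By the triangle inequality, x must be less than 13 + 7 = 20 and greater than |13 − 7| = 6.

6 < x < 20 (ft)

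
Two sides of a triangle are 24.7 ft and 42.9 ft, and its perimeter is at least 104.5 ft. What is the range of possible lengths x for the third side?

Triangle inequality alone gives 18.2 < x < 67.6.
The perimeter condition gives x ≥ 104.5 − 24.7 − 42.9 = 36.9.
Intersecting the two: 36.9 ≤ x < 67.6.

36.9 ≤ x < 67.6 ft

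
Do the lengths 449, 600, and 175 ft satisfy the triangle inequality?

Yes

The longest side is 600, and the other two sum to 624.
Since 624 > 600, the triangle inequality holds.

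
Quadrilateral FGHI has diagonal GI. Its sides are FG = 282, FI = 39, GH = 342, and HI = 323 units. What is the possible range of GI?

243 < GI < 321

From triangle FGI: |282 − 39| < GI < 282 + 39, i.e. 243 < GI < 321.
From triangle HGI: 19 < GI < 665.
Both must hold, so GI lies in the intersection.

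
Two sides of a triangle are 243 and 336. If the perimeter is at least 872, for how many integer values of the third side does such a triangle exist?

286

Triangle inequality: 93 < x < 579. Perimeter ≥ 872 gives x ≥ 872 − 243 − 336 = 293.
So 293 ≤ x < 579; integers 293 through 578: 286 values.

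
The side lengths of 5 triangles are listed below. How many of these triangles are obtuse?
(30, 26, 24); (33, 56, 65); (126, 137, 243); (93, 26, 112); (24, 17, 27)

2

(30,26,24): 24²+26² = 1252 > 900 = 30² → acute
(33,56,65): 33²+56² = 4225 = 65² → right
(126,137,243): 126²+137² = 34645 < 59049 = 243² → obtuse
(93,26,112): 26²+93² = 9325 < 12544 = 112² → obtuse
(24,17,27): 17²+24² = 865 > 729 = 27² → acute
2 of the 5 are obtuse.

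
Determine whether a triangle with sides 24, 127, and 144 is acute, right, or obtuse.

obtuse

Compare the square of the longest side to the sum of squares of the other two: 24² + 127² = 16705 < 20736 = 144².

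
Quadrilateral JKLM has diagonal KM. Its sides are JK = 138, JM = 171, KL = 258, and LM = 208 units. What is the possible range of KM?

50 < KM < 309

From triangle JKM: |138 − 171| < KM < 138 + 171, i.e. 33 < KM < 309.
From triangle LKM: 50 < KM < 466.
Both must hold, so KM lies in the intersection.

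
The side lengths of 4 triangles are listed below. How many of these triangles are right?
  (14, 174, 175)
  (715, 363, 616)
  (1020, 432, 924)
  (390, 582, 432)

3

(14,174,175): 14²+174² = 30472 < 30625 = 175² → obtuse
(715,363,616): 363²+616² = 511225 = 715² → right
(1020,432,924): 432²+924² = 1040400 = 1020² → right
(390,582,432): 390²+432² = 338724 = 582² → right
3 of the 4 are right.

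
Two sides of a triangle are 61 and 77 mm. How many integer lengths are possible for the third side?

The third side lies in the open interval (16, 138).
Integers from 17 to 137 inclusive: 137 − 17 + 1 = 121.

121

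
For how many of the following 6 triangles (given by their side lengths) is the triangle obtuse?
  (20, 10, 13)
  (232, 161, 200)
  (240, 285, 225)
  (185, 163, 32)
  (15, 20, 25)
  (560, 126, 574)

(20,10,13): 10²+13² = 269 < 400 = 20² → obtuse
(232,161,200): 161²+200² = 65921 > 53824 = 232² → acute
(240,285,225): 225²+240² = 108225 > 81225 = 285² → acute
(185,163,32): 32²+163² = 27593 < 34225 = 185² → obtuse
(15,20,25): 15²+20² = 625 = 25² → right
(560,126,574): 126²+560² = 329476 = 574² → right
2 of the 6 are obtuse.

2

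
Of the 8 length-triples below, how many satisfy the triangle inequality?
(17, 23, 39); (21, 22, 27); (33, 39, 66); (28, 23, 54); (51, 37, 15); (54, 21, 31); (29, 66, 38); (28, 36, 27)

(17,23,39): 17+23 > 39 → valid
(21,22,27): 21+22 > 27 → valid
(33,39,66): 33+39 > 66 → valid
(23,28,54): 23+28 ≤ 54 → not valid
(15,37,51): 15+37 > 51 → valid
(21,31,54): 21+31 ≤ 54 → not valid
(29,38,66): 29+38 > 66 → valid
(27,28,36): 27+28 > 36 → valid
6 of the 8 triples form a triangle.

6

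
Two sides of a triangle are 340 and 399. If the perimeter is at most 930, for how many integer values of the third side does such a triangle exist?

132

Triangle inequality: 59 < x < 739. Perimeter ≤ 930 gives x ≤ 930 − 340 − 399 = 191.
So 59 < x ≤ 191; integers 60 through 191: 132 values.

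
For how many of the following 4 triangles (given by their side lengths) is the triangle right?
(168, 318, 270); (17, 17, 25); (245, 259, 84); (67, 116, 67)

2

(168,318,270): 168²+270² = 101124 = 318² → right
(17,17,25): 17²+17² = 578 < 625 = 25² → obtuse
(245,259,84): 84²+245² = 67081 = 259² → right
(67,116,67): 67²+67² = 8978 < 13456 = 116² → obtuse
2 of the 4 are right.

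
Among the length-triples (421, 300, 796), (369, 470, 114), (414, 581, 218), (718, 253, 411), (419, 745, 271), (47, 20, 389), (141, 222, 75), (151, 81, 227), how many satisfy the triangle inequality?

3

(300,421,796): 300+421 ≤ 796 → not valid
(114,369,470): 114+369 > 470 → valid
(218,414,581): 218+414 > 581 → valid
(253,411,718): 253+411 ≤ 718 → not valid
(271,419,745): 271+419 ≤ 745 → not valid
(20,47,389): 20+47 ≤ 389 → not valid
(75,141,222): 75+141 ≤ 222 → not valid
(81,151,227): 81+151 > 227 → valid
3 of the 8 triples form a triangle.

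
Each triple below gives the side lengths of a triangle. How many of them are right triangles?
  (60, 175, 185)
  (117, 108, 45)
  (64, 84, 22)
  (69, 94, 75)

2

(60,175,185): 60²+175² = 34225 = 185² → right
(117,108,45): 45²+108² = 13689 = 117² → right
(64,84,22): 22²+64² = 4580 < 7056 = 84² → obtuse
(69,94,75): 69²+75² = 10386 > 8836 = 94² → acute
2 of the 4 are right.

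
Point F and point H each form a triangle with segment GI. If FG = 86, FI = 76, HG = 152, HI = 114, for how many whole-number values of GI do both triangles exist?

123

From triangle FGI: 10 < GI < 162.
From triangle HGI: 38 < GI < 266.
Intersection: 38 < GI < 162, so integers 39 through 161: 123 values.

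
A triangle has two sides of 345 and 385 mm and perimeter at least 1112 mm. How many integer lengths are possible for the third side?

348

Triangle inequality: 40 < x < 730. Perimeter ≥ 1112 gives x ≥ 1112 − 345 − 385 = 382.
So 382 ≤ x < 730; integers 382 through 729: 348 values.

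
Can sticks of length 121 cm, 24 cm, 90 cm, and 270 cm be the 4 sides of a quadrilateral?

No

For a quadrilateral, each side must be shorter than the sum of the others.
Here the longest side is 270, but the remaining 3 sides sum to only 235.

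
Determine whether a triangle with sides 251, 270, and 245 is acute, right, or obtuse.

Compare the square of the longest side to the sum of squares of the other two: 245² + 251² = 123026 > 72900 = 270².

acute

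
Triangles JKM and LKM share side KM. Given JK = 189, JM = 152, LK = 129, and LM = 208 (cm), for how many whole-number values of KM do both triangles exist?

257

From triangle JKM: 37 < KM < 341.
From triangle LKM: 79 < KM < 337.
Intersection: 79 < KM < 337, so integers 80 through 336: 257 values.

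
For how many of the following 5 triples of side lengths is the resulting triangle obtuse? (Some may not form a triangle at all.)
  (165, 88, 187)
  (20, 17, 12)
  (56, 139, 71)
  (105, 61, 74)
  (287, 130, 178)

(165,88,187): 88²+165² = 34969 = 187² → right
(20,17,12): 12²+17² = 433 > 400 = 20² → acute
(56,139,71): 56+71 ≤ 139, not a triangle
(105,61,74): 61²+74² = 9197 < 11025 = 105² → obtuse
(287,130,178): 130²+178² = 48584 < 82369 = 287² → obtuse
2 of the 5 are obtuse.

2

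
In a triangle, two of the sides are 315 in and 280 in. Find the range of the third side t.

By the triangle inequality, t must be less than 315 + 280 = 595 and greater than |315 − 280| = 35.

35 < t < 595 (in)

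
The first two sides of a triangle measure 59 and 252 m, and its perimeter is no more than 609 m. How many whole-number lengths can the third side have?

105

Triangle inequality: 193 < x < 311. Perimeter ≤ 609 gives x ≤ 609 − 59 − 252 = 298.
So 193 < x ≤ 298; integers 194 through 298: 105 values.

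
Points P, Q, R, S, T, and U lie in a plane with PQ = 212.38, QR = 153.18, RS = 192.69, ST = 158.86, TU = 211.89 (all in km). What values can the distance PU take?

The maximum is all hops collinear in one direction: 212.38 + 153.18 + 192.69 + 158.86 + 211.89 = 929.00.
The longest hop is 212.38; the others sum to 716.62. Since 212.38 ≤ 716.62, the path can fold back on itself completely, so the minimum distance is 0.

0 ≤ PU ≤ 929.00 km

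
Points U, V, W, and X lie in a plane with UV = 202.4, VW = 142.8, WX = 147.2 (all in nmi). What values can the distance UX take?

The maximum is all hops collinear in one direction: 202.4 + 142.8 + 147.2 = 492.4.
The longest hop is 202.4; the others sum to 290.0. Since 202.4 ≤ 290.0, the path can fold back on itself completely, so the minimum distance is 0.

0 ≤ UX ≤ 492.4 nmi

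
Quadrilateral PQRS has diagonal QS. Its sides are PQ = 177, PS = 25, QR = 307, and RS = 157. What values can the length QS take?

152 < QS < 202

From triangle PQS: |177 − 25| < QS < 177 + 25, i.e. 152 < QS < 202.
From triangle RQS: 150 < QS < 464.
Both must hold, so QS lies in the intersection.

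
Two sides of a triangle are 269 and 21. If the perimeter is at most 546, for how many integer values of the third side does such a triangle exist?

8

Triangle inequality: 248 < x < 290. Perimeter ≤ 546 gives x ≤ 546 − 269 − 21 = 256.
So 248 < x ≤ 256; integers 249 through 256: 8 values.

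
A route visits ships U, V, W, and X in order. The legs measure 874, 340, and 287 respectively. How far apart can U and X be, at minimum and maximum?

247 ≤ UX ≤ 1501

The maximum is all hops collinear in one direction: 874 + 340 + 287 = 1501.
The longest hop is 874; the others sum to 627. Folding the others back against it leaves at least 874 − 627 = 247.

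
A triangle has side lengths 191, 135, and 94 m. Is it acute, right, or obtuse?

Compare the square of the longest side to the sum of squares of the other two: 94² + 135² = 27061 < 36481 = 191².

obtuse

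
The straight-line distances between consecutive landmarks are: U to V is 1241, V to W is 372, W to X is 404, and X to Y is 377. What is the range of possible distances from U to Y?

The maximum is all hops collinear in one direction: 1241 + 372 + 404 + 377 = 2394.
The longest hop is 1241; the others sum to 1153. Folding the others back against it leaves at least 1241 − 1153 = 88.

88 ≤ UY ≤ 2394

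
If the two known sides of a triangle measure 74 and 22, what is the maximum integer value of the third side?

The third side must be strictly less than 74 + 22 = 96.
The largest integer below 96 is 95.

95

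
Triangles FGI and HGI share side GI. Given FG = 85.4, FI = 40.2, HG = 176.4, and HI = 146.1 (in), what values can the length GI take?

From triangle FGI: |85.4 − 40.2| < GI < 85.4 + 40.2, i.e. 45.2 < GI < 125.6.
From triangle HGI: 30.3 < GI < 322.5.
Both must hold, so GI lies in the intersection.

45.2 < GI < 125.6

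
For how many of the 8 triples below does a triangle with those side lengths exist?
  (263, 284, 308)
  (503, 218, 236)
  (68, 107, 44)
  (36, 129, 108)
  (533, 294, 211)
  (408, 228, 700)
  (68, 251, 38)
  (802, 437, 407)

4

(263,284,308): 263+284 > 308 → valid
(218,236,503): 218+236 ≤ 503 → not valid
(44,68,107): 44+68 > 107 → valid
(36,108,129): 36+108 > 129 → valid
(211,294,533): 211+294 ≤ 533 → not valid
(228,408,700): 228+408 ≤ 700 → not valid
(38,68,251): 38+68 ≤ 251 → not valid
(407,437,802): 407+437 > 802 → valid
4 of the 8 triples form a triangle.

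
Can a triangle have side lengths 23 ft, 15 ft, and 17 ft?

The longest side is 23, and the other two sum to 32.
Since 32 > 23, the triangle inequality holds.

Yes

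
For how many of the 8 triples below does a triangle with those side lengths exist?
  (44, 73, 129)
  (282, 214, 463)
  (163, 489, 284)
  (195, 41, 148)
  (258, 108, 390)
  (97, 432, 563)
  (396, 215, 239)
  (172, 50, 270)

(44,73,129): 44+73 ≤ 129 → not valid
(214,282,463): 214+282 > 463 → valid
(163,284,489): 163+284 ≤ 489 → not valid
(41,148,195): 41+148 ≤ 195 → not valid
(108,258,390): 108+258 ≤ 390 → not valid
(97,432,563): 97+432 ≤ 563 → not valid
(215,239,396): 215+239 > 396 → valid
(50,172,270): 50+172 ≤ 270 → not valid
2 of the 8 triples form a triangle.

2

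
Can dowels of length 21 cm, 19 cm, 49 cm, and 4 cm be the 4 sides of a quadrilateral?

No

For a quadrilateral, each side must be shorter than the sum of the others.
Here the longest side is 49, but the remaining 3 sides sum to only 44.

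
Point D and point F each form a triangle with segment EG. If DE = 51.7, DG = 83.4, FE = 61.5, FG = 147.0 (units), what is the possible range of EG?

From triangle DEG: |51.7 − 83.4| < EG < 51.7 + 83.4, i.e. 31.7 < EG < 135.1.
From triangle FEG: 85.5 < EG < 208.5.
Both must hold, so EG lies in the intersection.

85.5 < EG < 135.1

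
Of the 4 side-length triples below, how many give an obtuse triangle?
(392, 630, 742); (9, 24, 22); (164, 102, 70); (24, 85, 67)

3

(392,630,742): 392²+630² = 550564 = 742² → right
(9,24,22): 9²+22² = 565 < 576 = 24² → obtuse
(164,102,70): 70²+102² = 15304 < 26896 = 164² → obtuse
(24,85,67): 24²+67² = 5065 < 7225 = 85² → obtuse
3 of the 4 are obtuse.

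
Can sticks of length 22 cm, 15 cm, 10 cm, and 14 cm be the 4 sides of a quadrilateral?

A quadrilateral exists iff every side is shorter than the sum of the others — equivalently, the longest side is less than the sum of the rest.
Longest side 22 < 39 (sum of the remaining 3), so yes.

Yes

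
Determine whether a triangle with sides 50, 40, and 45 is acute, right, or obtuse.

acute

Compare the square of the longest side to the sum of squares of the other two: 40² + 45² = 3625 > 2500 = 50².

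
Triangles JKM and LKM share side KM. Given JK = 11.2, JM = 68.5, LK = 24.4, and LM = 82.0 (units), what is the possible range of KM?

57.6 < KM < 79.7

From triangle JKM: |11.2 − 68.5| < KM < 11.2 + 68.5, i.e. 57.3 < KM < 79.7.
From triangle LKM: 57.6 < KM < 106.4.
Both must hold, so KM lies in the intersection.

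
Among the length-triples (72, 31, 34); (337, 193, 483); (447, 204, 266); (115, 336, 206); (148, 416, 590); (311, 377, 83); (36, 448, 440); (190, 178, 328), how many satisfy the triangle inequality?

5

(31,34,72): 31+34 ≤ 72 → not valid
(193,337,483): 193+337 > 483 → valid
(204,266,447): 204+266 > 447 → valid
(115,206,336): 115+206 ≤ 336 → not valid
(148,416,590): 148+416 ≤ 590 → not valid
(83,311,377): 83+311 > 377 → valid
(36,440,448): 36+440 > 448 → valid
(178,190,328): 178+190 > 328 → valid
5 of the 8 triples form a triangle.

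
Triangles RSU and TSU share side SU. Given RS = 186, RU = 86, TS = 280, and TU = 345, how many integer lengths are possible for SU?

171

From triangle RSU: 100 < SU < 272.
From triangle TSU: 65 < SU < 625.
Intersection: 100 < SU < 272, so integers 101 through 271: 171 values.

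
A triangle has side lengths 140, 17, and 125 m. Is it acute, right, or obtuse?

obtuse

Compare the square of the longest side to the sum of squares of the other two: 17² + 125² = 15914 < 19600 = 140².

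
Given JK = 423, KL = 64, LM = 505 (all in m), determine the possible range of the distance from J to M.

18 ≤ JM ≤ 992 m

The maximum is all hops collinear in one direction: 423 + 64 + 505 = 992.
The longest hop is 505; the others sum to 487. Folding the others back against it leaves at least 505 − 487 = 18.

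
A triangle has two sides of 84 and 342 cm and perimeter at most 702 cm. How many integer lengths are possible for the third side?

Triangle inequality: 258 < x < 426. Perimeter ≤ 702 gives x ≤ 702 − 84 − 342 = 276.
So 258 < x ≤ 276; integers 259 through 276: 18 values.

18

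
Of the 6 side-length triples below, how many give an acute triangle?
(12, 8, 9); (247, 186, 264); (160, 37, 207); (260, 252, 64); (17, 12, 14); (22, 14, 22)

4

(12,8,9): 8²+9² = 145 > 144 = 12² → acute
(247,186,264): 186²+247² = 95605 > 69696 = 264² → acute
(160,37,207): 37+160 ≤ 207, not a triangle
(260,252,64): 64²+252² = 67600 = 260² → right
(17,12,14): 12²+14² = 340 > 289 = 17² → acute
(22,14,22): 14²+22² = 680 > 484 = 22² → acute
4 of the 6 are acute.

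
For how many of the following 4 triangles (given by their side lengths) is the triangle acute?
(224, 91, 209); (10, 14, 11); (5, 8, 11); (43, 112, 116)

3

(224,91,209): 91²+209² = 51962 > 50176 = 224² → acute
(10,14,11): 10²+11² = 221 > 196 = 14² → acute
(5,8,11): 5²+8² = 89 < 121 = 11² → obtuse
(43,112,116): 43²+112² = 14393 > 13456 = 116² → acute
3 of the 4 are acute.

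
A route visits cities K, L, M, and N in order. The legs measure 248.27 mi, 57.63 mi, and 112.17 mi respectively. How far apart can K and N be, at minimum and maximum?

The maximum is all hops collinear in one direction: 248.27 + 57.63 + 112.17 = 418.07.
The longest hop is 248.27; the others sum to 169.80. Folding the others back against it leaves at least 248.27 − 169.80 = 78.47.

78.47 ≤ KN ≤ 418.07 mi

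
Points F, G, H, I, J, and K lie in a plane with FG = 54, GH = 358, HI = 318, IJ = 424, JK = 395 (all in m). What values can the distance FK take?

The maximum is all hops collinear in one direction: 54 + 358 + 318 + 424 + 395 = 1549.
The longest hop is 424; the others sum to 1125. Since 424 ≤ 1125, the path can fold back on itself completely, so the minimum distance is 0.

0 ≤ FK ≤ 1549 m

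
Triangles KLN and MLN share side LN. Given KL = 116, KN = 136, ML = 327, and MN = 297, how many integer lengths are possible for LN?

221

From triangle KLN: 20 < LN < 252.
From triangle MLN: 30 < LN < 624.
Intersection: 30 < LN < 252, so integers 31 through 251: 221 values.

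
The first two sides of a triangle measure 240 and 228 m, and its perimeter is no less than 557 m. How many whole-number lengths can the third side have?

Triangle inequality: 12 < x < 468. Perimeter ≥ 557 gives x ≥ 557 − 240 − 228 = 89.
So 89 ≤ x < 468; integers 89 through 467: 379 values.

379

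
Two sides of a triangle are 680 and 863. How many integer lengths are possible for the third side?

1359

The third side lies in the open interval (183, 1543).
Integers from 184 to 1542 inclusive: 1542 − 184 + 1 = 1359.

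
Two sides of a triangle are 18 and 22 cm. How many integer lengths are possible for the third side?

35

The third side lies in the open interval (4, 40).
Integers from 5 to 39 inclusive: 39 − 5 + 1 = 35.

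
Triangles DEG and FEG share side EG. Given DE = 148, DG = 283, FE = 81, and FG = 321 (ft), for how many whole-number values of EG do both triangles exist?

161

From triangle DEG: 135 < EG < 431.
From triangle FEG: 240 < EG < 402.
Intersection: 240 < EG < 402, so integers 241 through 401: 161 values.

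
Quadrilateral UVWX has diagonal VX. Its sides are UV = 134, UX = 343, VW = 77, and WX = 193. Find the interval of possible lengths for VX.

From triangle UVX: |134 − 343| < VX < 134 + 343, i.e. 209 < VX < 477.
From triangle WVX: 116 < VX < 270.
Both must hold, so VX lies in the intersection.

209 < VX < 270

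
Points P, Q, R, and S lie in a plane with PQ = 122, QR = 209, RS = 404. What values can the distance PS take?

73 ≤ PS ≤ 735

The maximum is all hops collinear in one direction: 122 + 209 + 404 = 735.
The longest hop is 404; the others sum to 331. Folding the others back against it leaves at least 404 − 331 = 73.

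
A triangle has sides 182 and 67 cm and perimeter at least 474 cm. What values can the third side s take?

225 ≤ s < 249

Triangle inequality alone gives 115 < s < 249.
The perimeter condition gives s ≥ 474 − 182 − 67 = 225.
Intersecting the two: 225 ≤ s < 249.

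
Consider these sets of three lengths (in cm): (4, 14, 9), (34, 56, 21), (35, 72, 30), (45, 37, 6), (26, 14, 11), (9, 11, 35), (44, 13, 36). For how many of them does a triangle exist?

(4,9,14): 4+9 ≤ 14 → not valid
(21,34,56): 21+34 ≤ 56 → not valid
(30,35,72): 30+35 ≤ 72 → not valid
(6,37,45): 6+37 ≤ 45 → not valid
(11,14,26): 11+14 ≤ 26 → not valid
(9,11,35): 9+11 ≤ 35 → not valid
(13,36,44): 13+36 > 44 → valid
1 of the 7 triples forms a triangle.

1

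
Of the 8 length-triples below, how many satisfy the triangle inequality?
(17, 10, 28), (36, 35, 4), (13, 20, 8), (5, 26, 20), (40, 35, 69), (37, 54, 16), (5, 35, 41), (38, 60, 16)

(10,17,28): 10+17 ≤ 28 → not valid
(4,35,36): 4+35 > 36 → valid
(8,13,20): 8+13 > 20 → valid
(5,20,26): 5+20 ≤ 26 → not valid
(35,40,69): 35+40 > 69 → valid
(16,37,54): 16+37 ≤ 54 → not valid
(5,35,41): 5+35 ≤ 41 → not valid
(16,38,60): 16+38 ≤ 60 → not valid
3 of the 8 triples form a triangle.

3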